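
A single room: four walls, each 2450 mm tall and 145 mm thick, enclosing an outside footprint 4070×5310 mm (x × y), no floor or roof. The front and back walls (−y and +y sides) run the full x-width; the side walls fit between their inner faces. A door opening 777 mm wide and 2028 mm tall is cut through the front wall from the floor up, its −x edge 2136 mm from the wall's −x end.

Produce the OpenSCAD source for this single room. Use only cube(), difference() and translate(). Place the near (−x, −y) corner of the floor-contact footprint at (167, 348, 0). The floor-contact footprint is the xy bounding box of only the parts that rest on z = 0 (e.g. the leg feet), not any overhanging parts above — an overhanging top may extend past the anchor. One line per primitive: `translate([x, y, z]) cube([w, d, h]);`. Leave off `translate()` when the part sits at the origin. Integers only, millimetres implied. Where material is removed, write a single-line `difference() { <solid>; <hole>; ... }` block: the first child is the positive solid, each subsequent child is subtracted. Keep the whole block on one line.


difference() { translate([167, 348, 0]) cube([4070, 145, 2450]); translate([2303, 348, 0]) cube([777, 145, 2028]); }
translate([167, 5513, 0]) cube([4070, 145, 2450]);
translate([167, 493, 0]) cube([145, 5020, 2450]);
translate([4092, 493, 0]) cube([145, 5020, 2450]);


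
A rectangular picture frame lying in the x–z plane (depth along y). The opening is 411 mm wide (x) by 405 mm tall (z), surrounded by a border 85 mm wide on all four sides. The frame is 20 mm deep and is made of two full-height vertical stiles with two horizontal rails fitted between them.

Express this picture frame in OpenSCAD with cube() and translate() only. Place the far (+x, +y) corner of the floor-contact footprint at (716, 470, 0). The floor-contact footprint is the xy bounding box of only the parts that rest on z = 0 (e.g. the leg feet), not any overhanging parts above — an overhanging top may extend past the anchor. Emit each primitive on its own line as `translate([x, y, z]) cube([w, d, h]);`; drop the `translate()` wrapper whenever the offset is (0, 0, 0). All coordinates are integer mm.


translate([135, 450, 0]) cube([85, 20, 575]);
translate([631, 450, 0]) cube([85, 20, 575]);
translate([220, 450, 0]) cube([411, 20, 85]);
translate([220, 450, 490]) cube([411, 20, 85]);


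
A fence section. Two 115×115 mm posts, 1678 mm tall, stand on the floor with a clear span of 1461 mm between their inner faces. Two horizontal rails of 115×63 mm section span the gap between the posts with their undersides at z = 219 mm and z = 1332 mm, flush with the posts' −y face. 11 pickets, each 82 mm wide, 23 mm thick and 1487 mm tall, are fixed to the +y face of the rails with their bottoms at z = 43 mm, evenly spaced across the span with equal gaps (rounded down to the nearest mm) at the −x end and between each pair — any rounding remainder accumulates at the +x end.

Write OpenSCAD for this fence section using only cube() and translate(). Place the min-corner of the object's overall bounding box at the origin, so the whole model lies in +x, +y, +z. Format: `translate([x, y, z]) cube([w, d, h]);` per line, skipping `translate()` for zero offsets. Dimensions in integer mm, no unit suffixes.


cube([115, 115, 1678]);
translate([1576, 0, 0]) cube([115, 115, 1678]);
translate([115, 0, 219]) cube([1461, 115, 63]);
translate([115, 0, 1332]) cube([1461, 115, 63]);
translate([161, 115, 43]) cube([82, 23, 1487]);
translate([289, 115, 43]) cube([82, 23, 1487]);
translate([417, 115, 43]) cube([82, 23, 1487]);
translate([545, 115, 43]) cube([82, 23, 1487]);
translate([673, 115, 43]) cube([82, 23, 1487]);
translate([801, 115, 43]) cube([82, 23, 1487]);
translate([929, 115, 43]) cube([82, 23, 1487]);
translate([1057, 115, 43]) cube([82, 23, 1487]);
translate([1185, 115, 43]) cube([82, 23, 1487]);
translate([1313, 115, 43]) cube([82, 23, 1487]);
translate([1441, 115, 43]) cube([82, 23, 1487]);


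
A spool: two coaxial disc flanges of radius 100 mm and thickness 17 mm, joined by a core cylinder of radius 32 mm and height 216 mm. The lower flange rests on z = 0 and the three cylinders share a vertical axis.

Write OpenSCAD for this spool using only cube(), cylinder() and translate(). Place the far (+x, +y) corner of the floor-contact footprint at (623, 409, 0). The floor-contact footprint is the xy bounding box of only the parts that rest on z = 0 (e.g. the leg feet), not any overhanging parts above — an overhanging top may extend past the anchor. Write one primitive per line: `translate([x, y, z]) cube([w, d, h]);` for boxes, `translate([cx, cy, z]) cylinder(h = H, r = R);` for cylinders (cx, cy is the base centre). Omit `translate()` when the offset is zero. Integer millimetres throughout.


translate([523, 309, 0]) cylinder(h = 17, r = 100);
translate([523, 309, 17]) cylinder(h = 216, r = 32);
translate([523, 309, 233]) cylinder(h = 17, r = 100);


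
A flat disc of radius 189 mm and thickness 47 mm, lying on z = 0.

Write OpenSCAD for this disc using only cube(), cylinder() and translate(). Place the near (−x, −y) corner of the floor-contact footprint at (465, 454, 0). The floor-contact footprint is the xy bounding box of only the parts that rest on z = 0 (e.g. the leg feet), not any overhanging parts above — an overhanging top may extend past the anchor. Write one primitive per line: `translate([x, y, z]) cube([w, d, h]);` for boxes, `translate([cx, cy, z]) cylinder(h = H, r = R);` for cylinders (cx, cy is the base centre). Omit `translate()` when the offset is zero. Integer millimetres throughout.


translate([654, 643, 0]) cylinder(h = 47, r = 189);


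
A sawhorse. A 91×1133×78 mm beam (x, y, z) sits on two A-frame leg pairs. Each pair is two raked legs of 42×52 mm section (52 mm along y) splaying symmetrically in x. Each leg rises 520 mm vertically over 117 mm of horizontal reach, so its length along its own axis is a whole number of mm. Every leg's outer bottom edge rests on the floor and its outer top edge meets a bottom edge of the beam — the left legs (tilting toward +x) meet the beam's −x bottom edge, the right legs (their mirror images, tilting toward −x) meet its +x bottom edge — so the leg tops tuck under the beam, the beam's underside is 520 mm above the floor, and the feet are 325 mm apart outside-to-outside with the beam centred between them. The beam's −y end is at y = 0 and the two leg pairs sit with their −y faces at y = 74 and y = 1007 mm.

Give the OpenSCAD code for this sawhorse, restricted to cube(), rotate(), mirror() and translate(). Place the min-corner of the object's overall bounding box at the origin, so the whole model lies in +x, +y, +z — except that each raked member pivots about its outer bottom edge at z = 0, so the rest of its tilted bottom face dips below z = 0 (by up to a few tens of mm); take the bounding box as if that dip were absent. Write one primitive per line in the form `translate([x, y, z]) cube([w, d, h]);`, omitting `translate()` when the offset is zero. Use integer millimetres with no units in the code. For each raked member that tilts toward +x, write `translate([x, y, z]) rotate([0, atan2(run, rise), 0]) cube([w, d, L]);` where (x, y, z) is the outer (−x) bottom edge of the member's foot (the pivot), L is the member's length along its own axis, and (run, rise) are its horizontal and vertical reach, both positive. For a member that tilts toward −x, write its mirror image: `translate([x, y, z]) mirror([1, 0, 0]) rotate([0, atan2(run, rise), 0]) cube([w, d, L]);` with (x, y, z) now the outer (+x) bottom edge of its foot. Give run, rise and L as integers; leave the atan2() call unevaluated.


// leg length = √(117² + 520²) = 533
// right-leg outer foot x = 2·117 + 91 = 325
// beam min-corner = (117, 0, 520)
translate([117, 0, 520]) cube([91, 1133, 78]);
translate([0, 74, 0]) rotate([0, atan2(117, 520), 0]) cube([42, 52, 533]);
translate([325, 74, 0]) mirror([1, 0, 0]) rotate([0, atan2(117, 520), 0]) cube([42, 52, 533]);
translate([0, 1007, 0]) rotate([0, atan2(117, 520), 0]) cube([42, 52, 533]);
translate([325, 1007, 0]) mirror([1, 0, 0]) rotate([0, atan2(117, 520), 0]) cube([42, 52, 533]);


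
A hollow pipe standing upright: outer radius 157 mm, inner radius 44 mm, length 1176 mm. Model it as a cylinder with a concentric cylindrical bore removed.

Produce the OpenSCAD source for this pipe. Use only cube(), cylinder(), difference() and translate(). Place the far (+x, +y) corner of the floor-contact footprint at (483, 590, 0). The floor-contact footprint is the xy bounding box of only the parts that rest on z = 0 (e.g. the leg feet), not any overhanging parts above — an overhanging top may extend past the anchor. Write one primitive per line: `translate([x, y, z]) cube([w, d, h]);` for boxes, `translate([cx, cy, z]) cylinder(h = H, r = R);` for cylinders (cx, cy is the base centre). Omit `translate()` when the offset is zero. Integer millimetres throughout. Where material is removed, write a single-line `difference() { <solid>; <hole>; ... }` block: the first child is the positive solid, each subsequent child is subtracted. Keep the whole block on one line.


difference() { translate([326, 433, 0]) cylinder(h = 1176, r = 157); translate([326, 433, 0]) cylinder(h = 1176, r = 44); }


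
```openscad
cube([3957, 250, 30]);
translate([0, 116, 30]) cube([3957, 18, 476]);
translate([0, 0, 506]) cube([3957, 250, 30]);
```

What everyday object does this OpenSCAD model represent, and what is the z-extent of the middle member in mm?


An I-beam. The web height is 476 mm.

Two wide flanges with a thin centred web — an I-beam. Overall 536 mm minus two 30 mm flanges gives a web of 536 − 2·30 = 476 mm.


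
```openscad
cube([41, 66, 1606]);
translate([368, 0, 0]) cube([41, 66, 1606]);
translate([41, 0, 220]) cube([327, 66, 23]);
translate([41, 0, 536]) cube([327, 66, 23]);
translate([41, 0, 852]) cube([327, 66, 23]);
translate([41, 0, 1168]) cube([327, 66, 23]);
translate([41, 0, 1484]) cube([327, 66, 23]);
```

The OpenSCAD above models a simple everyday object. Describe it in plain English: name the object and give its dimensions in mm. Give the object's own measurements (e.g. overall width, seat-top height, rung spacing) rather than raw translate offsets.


A straight ladder. Two 41×66 mm vertical rails, 1606 mm tall, stand 409 mm apart (outside-to-outside) with their front faces coplanar on the −y side. 5 rungs, each 66 mm deep and 23 mm tall, span between the inner faces of the rails, front faces flush with the rails. The lowest rung's underside is at z = 220 mm and rungs are spaced 316 mm apart (underside to underside).


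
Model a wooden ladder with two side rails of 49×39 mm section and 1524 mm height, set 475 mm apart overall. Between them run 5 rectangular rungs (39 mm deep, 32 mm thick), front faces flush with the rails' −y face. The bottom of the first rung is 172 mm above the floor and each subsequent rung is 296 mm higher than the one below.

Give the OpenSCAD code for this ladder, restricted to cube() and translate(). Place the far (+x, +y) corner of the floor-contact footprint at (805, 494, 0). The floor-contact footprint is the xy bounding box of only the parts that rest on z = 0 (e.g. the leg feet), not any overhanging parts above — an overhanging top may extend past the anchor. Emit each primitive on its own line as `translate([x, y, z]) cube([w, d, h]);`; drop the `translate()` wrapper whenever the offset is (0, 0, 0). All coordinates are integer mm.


translate([330, 455, 0]) cube([49, 39, 1524]);
translate([756, 455, 0]) cube([49, 39, 1524]);
translate([379, 455, 172]) cube([377, 39, 32]);
translate([379, 455, 468]) cube([377, 39, 32]);
translate([379, 455, 764]) cube([377, 39, 32]);
translate([379, 455, 1060]) cube([377, 39, 32]);
translate([379, 455, 1356]) cube([377, 39, 32]);


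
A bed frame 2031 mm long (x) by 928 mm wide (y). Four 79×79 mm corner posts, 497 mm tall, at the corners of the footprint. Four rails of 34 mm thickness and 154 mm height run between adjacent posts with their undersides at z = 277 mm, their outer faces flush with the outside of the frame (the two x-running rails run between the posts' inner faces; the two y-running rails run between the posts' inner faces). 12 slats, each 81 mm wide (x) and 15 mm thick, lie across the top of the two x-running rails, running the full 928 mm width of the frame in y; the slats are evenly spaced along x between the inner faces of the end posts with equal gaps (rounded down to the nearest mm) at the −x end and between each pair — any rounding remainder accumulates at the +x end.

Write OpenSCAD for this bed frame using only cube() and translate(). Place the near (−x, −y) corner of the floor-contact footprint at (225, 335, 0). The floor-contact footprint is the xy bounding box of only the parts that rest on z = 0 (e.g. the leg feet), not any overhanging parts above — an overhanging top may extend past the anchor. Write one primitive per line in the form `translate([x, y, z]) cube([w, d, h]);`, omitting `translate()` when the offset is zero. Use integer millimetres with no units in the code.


translate([225, 335, 0]) cube([79, 79, 497]);
translate([225, 1184, 0]) cube([79, 79, 497]);
translate([2177, 335, 0]) cube([79, 79, 497]);
translate([2177, 1184, 0]) cube([79, 79, 497]);
translate([304, 335, 277]) cube([1873, 34, 154]);
translate([304, 1229, 277]) cube([1873, 34, 154]);
translate([225, 414, 277]) cube([34, 770, 154]);
translate([2222, 414, 277]) cube([34, 770, 154]);
translate([373, 335, 431]) cube([81, 928, 15]);
translate([523, 335, 431]) cube([81, 928, 15]);
translate([673, 335, 431]) cube([81, 928, 15]);
translate([823, 335, 431]) cube([81, 928, 15]);
translate([973, 335, 431]) cube([81, 928, 15]);
translate([1123, 335, 431]) cube([81, 928, 15]);
translate([1273, 335, 431]) cube([81, 928, 15]);
translate([1423, 335, 431]) cube([81, 928, 15]);
translate([1573, 335, 431]) cube([81, 928, 15]);
translate([1723, 335, 431]) cube([81, 928, 15]);
translate([1873, 335, 431]) cube([81, 928, 15]);
translate([2023, 335, 431]) cube([81, 928, 15]);


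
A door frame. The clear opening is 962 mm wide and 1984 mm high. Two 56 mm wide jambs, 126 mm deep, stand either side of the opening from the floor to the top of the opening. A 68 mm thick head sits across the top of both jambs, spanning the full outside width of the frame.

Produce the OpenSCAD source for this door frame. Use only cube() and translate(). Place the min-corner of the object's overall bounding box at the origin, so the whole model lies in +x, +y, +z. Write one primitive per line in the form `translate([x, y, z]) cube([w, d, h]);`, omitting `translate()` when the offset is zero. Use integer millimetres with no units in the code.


cube([56, 126, 1984]);
translate([1018, 0, 0]) cube([56, 126, 1984]);
translate([0, 0, 1984]) cube([1074, 126, 68]);


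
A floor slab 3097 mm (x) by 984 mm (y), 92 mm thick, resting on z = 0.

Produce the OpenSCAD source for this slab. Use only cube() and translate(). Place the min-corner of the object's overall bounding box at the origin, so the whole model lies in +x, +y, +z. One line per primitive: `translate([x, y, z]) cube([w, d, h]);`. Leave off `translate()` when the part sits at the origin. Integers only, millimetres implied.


cube([3097, 984, 92]);


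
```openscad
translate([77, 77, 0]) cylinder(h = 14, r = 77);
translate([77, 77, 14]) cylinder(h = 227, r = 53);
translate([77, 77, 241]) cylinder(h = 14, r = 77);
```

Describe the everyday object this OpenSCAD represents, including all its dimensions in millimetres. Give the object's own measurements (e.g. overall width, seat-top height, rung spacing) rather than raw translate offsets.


A spool: two coaxial disc flanges of radius 77 mm and thickness 14 mm, joined by a core cylinder of radius 53 mm and height 227 mm. The lower flange rests on z = 0 and the three cylinders share a vertical axis.


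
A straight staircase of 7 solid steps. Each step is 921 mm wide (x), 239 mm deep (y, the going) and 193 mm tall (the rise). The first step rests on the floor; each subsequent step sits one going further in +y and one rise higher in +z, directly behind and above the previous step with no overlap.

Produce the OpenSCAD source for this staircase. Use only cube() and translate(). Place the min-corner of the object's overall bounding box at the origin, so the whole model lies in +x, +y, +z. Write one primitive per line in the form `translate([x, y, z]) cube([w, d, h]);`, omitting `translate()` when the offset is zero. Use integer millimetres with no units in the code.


cube([921, 239, 193]);
translate([0, 239, 193]) cube([921, 239, 193]);
translate([0, 478, 386]) cube([921, 239, 193]);
translate([0, 717, 579]) cube([921, 239, 193]);
translate([0, 956, 772]) cube([921, 239, 193]);
translate([0, 1195, 965]) cube([921, 239, 193]);
translate([0, 1434, 1158]) cube([921, 239, 193]);


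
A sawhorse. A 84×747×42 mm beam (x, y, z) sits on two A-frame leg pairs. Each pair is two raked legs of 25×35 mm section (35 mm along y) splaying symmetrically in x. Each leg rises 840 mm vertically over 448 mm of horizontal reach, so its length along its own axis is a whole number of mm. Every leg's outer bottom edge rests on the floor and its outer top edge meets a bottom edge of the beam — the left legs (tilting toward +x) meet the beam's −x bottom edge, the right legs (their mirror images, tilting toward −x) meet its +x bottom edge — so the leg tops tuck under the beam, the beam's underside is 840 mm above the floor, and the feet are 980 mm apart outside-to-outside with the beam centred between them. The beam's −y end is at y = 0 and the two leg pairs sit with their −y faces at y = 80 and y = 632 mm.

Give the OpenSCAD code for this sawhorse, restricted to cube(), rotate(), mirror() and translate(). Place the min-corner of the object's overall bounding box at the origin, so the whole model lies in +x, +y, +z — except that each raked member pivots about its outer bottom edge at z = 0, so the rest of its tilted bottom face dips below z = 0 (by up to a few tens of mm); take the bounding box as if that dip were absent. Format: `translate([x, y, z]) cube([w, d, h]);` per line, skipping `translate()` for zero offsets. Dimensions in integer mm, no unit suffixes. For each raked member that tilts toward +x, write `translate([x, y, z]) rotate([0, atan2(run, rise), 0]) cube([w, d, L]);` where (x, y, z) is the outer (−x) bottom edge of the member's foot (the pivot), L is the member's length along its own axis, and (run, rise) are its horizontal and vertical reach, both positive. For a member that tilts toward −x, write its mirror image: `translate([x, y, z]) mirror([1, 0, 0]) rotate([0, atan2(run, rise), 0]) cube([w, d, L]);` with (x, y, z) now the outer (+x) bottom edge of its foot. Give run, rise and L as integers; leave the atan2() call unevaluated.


translate([448, 0, 840]) cube([84, 747, 42]);
translate([0, 80, 0]) rotate([0, atan2(448, 840), 0]) cube([25, 35, 952]);
translate([980, 80, 0]) mirror([1, 0, 0]) rotate([0, atan2(448, 840), 0]) cube([25, 35, 952]);
translate([0, 632, 0]) rotate([0, atan2(448, 840), 0]) cube([25, 35, 952]);
translate([980, 632, 0]) mirror([1, 0, 0]) rotate([0, atan2(448, 840), 0]) cube([25, 35, 952]);


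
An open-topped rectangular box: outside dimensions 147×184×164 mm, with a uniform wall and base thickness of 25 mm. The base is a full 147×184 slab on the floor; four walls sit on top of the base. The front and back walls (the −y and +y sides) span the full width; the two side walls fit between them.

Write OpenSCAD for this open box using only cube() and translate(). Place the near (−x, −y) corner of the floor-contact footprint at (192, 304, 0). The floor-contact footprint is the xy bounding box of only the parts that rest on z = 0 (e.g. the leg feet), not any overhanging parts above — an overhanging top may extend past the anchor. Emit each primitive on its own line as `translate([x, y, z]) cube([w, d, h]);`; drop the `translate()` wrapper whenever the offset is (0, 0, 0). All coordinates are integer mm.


translate([192, 304, 0]) cube([147, 184, 25]);
translate([192, 304, 25]) cube([147, 25, 139]);
translate([192, 463, 25]) cube([147, 25, 139]);
translate([192, 329, 25]) cube([25, 134, 139]);
translate([314, 329, 25]) cube([25, 134, 139]);


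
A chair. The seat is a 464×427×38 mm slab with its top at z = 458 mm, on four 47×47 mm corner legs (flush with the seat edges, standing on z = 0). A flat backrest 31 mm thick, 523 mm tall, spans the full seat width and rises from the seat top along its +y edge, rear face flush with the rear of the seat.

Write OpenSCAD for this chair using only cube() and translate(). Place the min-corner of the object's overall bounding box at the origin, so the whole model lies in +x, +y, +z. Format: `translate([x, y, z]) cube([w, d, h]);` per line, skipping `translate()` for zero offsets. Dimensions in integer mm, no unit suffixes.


translate([0, 0, 420]) cube([464, 427, 38]);
cube([47, 47, 420]);
translate([417, 0, 0]) cube([47, 47, 420]);
translate([0, 380, 0]) cube([47, 47, 420]);
translate([417, 380, 0]) cube([47, 47, 420]);
translate([0, 396, 458]) cube([464, 31, 523]);


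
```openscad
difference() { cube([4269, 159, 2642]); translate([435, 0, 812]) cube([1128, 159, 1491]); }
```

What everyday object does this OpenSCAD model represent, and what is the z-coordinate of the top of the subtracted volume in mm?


A wall with a window opening. The window head height is 2303 mm.

A wall with a rectangular opening subtracted — a window. Sill at z = 812, opening 1491 mm tall, so the head is at 812 + 1491 = 2303 mm.


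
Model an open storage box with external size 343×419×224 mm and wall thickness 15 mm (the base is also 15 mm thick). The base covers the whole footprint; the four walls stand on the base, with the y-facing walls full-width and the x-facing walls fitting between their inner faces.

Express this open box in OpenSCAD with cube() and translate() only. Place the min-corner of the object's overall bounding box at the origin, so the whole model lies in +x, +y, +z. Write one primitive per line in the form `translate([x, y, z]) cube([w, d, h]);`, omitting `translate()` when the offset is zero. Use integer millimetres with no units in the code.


cube([343, 419, 15]);
translate([0, 0, 15]) cube([343, 15, 209]);
translate([0, 404, 15]) cube([343, 15, 209]);
translate([0, 15, 15]) cube([15, 389, 209]);
translate([328, 15, 15]) cube([15, 389, 209]);


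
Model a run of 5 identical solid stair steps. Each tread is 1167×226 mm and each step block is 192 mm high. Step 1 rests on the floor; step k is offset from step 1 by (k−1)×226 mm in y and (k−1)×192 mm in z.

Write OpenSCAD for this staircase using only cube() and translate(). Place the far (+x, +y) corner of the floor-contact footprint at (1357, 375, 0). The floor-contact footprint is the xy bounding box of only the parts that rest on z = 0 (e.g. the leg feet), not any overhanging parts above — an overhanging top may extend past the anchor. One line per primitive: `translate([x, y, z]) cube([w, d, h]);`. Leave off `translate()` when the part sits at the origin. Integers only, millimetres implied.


translate([190, 149, 0]) cube([1167, 226, 192]);
translate([190, 375, 192]) cube([1167, 226, 192]);
translate([190, 601, 384]) cube([1167, 226, 192]);
translate([190, 827, 576]) cube([1167, 226, 192]);
translate([190, 1053, 768]) cube([1167, 226, 192]);


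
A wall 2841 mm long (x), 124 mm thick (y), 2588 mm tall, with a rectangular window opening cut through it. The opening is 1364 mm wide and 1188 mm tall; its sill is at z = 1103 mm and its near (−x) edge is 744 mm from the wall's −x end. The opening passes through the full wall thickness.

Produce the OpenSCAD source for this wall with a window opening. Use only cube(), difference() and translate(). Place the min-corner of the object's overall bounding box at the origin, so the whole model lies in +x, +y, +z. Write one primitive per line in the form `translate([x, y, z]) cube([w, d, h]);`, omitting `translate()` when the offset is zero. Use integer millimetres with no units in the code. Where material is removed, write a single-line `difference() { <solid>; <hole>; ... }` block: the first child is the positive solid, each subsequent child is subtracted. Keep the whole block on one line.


difference() { cube([2841, 124, 2588]); translate([744, 0, 1103]) cube([1364, 124, 1188]); }


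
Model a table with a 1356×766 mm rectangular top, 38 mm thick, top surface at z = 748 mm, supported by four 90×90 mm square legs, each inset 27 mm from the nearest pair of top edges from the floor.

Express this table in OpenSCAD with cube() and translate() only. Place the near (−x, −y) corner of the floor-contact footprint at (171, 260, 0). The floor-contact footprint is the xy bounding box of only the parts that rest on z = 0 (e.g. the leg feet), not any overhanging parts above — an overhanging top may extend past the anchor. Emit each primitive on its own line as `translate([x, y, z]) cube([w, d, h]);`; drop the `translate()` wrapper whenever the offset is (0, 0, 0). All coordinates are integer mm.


translate([144, 233, 710]) cube([1356, 766, 38]);
translate([171, 260, 0]) cube([90, 90, 710]);
translate([1383, 260, 0]) cube([90, 90, 710]);
translate([171, 882, 0]) cube([90, 90, 710]);
translate([1383, 882, 0]) cube([90, 90, 710]);


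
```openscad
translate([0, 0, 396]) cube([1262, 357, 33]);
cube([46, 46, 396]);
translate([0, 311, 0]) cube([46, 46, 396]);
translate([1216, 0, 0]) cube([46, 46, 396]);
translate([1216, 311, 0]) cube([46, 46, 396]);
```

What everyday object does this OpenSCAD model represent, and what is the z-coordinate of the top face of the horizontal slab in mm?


A bench. The seat-top height is 429 mm.

A long slab on four corner posts — a bench. The slab sits at z = 396 with thickness 33, so the top is 396 + 33 = 429 mm.


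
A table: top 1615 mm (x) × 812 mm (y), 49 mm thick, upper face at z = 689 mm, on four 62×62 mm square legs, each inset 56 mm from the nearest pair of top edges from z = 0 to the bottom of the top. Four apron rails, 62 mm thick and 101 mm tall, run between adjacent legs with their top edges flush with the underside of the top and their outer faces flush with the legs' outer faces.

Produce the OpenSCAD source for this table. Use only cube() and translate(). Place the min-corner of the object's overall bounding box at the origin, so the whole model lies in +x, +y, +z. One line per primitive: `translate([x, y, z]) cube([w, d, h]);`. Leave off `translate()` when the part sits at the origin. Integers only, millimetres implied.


translate([0, 0, 640]) cube([1615, 812, 49]);
translate([56, 56, 0]) cube([62, 62, 640]);
translate([1497, 56, 0]) cube([62, 62, 640]);
translate([56, 694, 0]) cube([62, 62, 640]);
translate([1497, 694, 0]) cube([62, 62, 640]);
translate([118, 56, 539]) cube([1379, 62, 101]);
translate([118, 694, 539]) cube([1379, 62, 101]);
translate([56, 118, 539]) cube([62, 576, 101]);
translate([1497, 118, 539]) cube([62, 576, 101]);


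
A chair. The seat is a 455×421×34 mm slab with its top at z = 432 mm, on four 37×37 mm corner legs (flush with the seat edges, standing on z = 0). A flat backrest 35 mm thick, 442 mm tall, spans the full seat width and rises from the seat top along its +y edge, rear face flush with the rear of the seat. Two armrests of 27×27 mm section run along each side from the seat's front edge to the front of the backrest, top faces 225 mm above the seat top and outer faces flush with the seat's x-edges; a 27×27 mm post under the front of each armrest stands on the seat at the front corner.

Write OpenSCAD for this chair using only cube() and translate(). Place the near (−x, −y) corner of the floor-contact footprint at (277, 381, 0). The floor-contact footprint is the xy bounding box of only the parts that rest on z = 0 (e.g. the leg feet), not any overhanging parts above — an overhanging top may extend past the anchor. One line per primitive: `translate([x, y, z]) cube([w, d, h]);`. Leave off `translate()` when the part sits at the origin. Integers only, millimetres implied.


// leg_h = 432 - 34 = 398
// arm post h = 225 - 27 = 198
translate([277, 381, 398]) cube([455, 421, 34]);
translate([277, 381, 0]) cube([37, 37, 398]);
translate([695, 381, 0]) cube([37, 37, 398]);
translate([277, 765, 0]) cube([37, 37, 398]);
translate([695, 765, 0]) cube([37, 37, 398]);
translate([277, 767, 432]) cube([455, 35, 442]);
translate([277, 381, 630]) cube([27, 386, 27]);
translate([705, 381, 630]) cube([27, 386, 27]);
translate([277, 381, 432]) cube([27, 27, 198]);
translate([705, 381, 432]) cube([27, 27, 198]);


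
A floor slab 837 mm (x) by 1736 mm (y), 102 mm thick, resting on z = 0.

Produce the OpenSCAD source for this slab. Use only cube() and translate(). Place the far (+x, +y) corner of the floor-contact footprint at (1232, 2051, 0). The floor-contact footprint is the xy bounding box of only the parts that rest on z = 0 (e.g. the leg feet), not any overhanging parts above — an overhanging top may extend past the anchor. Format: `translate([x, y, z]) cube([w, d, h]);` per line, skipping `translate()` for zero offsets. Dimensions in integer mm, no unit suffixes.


translate([395, 315, 0]) cube([837, 1736, 102]);


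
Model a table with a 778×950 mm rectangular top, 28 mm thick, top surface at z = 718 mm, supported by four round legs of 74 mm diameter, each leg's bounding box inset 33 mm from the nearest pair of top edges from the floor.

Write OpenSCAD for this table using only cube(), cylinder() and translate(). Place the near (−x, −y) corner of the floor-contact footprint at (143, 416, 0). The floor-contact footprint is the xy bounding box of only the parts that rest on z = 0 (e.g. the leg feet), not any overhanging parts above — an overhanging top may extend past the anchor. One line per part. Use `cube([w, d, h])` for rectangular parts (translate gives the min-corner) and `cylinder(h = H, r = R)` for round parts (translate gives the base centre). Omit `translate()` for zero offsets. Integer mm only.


// leg_h = 718 - 28 = 690
translate([110, 383, 690]) cube([778, 950, 28]);
translate([180, 453, 0]) cylinder(h = 690, r = 37);
translate([818, 453, 0]) cylinder(h = 690, r = 37);
translate([180, 1263, 0]) cylinder(h = 690, r = 37);
translate([818, 1263, 0]) cylinder(h = 690, r = 37);


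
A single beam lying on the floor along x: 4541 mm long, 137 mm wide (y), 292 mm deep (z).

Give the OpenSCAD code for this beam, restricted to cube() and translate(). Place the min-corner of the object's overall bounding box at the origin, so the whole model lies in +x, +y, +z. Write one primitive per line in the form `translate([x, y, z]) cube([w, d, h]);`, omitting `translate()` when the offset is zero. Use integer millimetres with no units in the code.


cube([4541, 137, 292]);


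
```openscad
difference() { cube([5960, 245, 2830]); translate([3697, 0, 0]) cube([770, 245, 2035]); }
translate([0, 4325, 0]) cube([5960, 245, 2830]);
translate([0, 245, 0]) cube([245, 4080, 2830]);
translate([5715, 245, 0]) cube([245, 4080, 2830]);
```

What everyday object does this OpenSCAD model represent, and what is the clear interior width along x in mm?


A single room. The interior width is 5470 mm.

Four walls enclosing a rectangle with a door in the front wall — a room. Outside width 5960 minus two 245 mm walls gives 5470 mm.


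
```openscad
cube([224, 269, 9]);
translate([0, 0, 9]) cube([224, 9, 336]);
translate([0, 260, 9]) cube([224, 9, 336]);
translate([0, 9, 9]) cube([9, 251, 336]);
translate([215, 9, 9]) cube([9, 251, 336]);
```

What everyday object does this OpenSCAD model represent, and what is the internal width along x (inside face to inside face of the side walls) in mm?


An open box. The internal width is 206 mm.

A 224×269 base slab with four walls standing on it — an open box. The base is 224 mm wide and the walls are 9 mm thick, so the internal width is 224 − 2 × 9 = 206 mm.


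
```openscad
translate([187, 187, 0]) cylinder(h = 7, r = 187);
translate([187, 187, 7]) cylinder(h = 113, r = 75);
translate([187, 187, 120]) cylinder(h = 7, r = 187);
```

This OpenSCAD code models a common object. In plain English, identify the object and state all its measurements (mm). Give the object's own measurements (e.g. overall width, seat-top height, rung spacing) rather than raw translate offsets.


A spool: two coaxial disc flanges of radius 187 mm and thickness 7 mm, joined by a core cylinder of radius 75 mm and height 113 mm. The lower flange rests on z = 0 and the three cylinders share a vertical axis.


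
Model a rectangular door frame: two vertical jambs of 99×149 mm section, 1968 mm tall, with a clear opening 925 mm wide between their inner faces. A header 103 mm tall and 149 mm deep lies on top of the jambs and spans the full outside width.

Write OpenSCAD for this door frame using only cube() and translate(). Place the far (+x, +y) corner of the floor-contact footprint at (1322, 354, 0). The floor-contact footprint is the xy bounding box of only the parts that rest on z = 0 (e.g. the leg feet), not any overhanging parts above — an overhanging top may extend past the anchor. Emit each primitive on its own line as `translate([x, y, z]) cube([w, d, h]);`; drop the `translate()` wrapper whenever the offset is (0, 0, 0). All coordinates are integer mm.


translate([199, 205, 0]) cube([99, 149, 1968]);
translate([1223, 205, 0]) cube([99, 149, 1968]);
translate([199, 205, 1968]) cube([1123, 149, 103]);


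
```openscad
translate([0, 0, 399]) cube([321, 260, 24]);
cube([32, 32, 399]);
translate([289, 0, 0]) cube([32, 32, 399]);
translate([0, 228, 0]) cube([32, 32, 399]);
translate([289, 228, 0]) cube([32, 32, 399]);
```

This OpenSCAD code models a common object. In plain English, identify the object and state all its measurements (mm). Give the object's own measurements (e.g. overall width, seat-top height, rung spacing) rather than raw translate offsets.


A simple wooden stool: a rectangular seat 321 mm (x) by 260 mm (y), 24 mm thick, top face at z = 423 mm, on four square legs, each 32×32 mm in cross-section. The legs rest on z = 0, each flush with a corner of the seat.


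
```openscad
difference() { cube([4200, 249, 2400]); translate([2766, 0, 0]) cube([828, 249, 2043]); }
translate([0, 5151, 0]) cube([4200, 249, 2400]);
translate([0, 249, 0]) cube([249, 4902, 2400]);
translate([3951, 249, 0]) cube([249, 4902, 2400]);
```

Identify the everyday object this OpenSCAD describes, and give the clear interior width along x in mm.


A single room. The interior width is 3702 mm.

Four walls enclosing a rectangle with a door in the front wall — a room. Outside width 4200 minus two 249 mm walls gives 3702 mm.


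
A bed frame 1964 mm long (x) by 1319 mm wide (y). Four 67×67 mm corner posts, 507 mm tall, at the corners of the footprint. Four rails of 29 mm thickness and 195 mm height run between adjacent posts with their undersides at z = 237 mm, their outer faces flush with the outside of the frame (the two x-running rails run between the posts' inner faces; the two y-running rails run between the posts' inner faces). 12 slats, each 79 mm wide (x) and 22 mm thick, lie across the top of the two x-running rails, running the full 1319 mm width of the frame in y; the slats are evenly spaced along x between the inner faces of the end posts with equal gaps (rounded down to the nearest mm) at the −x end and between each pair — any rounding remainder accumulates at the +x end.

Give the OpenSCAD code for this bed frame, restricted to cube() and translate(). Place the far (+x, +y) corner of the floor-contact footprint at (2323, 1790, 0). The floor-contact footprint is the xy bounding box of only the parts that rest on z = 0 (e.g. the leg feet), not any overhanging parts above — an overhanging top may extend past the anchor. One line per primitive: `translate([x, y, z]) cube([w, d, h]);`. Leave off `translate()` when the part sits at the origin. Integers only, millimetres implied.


// slat z = rail_z + rail_h = 237 + 195 = 432
// slat gap = ⌊(1830 − 12·79) / 13⌋ = 67
translate([359, 471, 0]) cube([67, 67, 507]);
translate([359, 1723, 0]) cube([67, 67, 507]);
translate([2256, 471, 0]) cube([67, 67, 507]);
translate([2256, 1723, 0]) cube([67, 67, 507]);
translate([426, 471, 237]) cube([1830, 29, 195]);
translate([426, 1761, 237]) cube([1830, 29, 195]);
translate([359, 538, 237]) cube([29, 1185, 195]);
translate([2294, 538, 237]) cube([29, 1185, 195]);
translate([493, 471, 432]) cube([79, 1319, 22]);
translate([639, 471, 432]) cube([79, 1319, 22]);
translate([785, 471, 432]) cube([79, 1319, 22]);
translate([931, 471, 432]) cube([79, 1319, 22]);
translate([1077, 471, 432]) cube([79, 1319, 22]);
translate([1223, 471, 432]) cube([79, 1319, 22]);
translate([1369, 471, 432]) cube([79, 1319, 22]);
translate([1515, 471, 432]) cube([79, 1319, 22]);
translate([1661, 471, 432]) cube([79, 1319, 22]);
translate([1807, 471, 432]) cube([79, 1319, 22]);
translate([1953, 471, 432]) cube([79, 1319, 22]);
translate([2099, 471, 432]) cube([79, 1319, 22]);


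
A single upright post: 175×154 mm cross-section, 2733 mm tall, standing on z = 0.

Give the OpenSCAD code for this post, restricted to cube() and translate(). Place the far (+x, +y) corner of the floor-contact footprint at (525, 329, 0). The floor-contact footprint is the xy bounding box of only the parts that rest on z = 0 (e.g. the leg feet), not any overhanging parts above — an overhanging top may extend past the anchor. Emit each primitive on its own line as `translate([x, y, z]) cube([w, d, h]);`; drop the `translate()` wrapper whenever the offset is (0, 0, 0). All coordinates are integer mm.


translate([350, 175, 0]) cube([175, 154, 2733]);


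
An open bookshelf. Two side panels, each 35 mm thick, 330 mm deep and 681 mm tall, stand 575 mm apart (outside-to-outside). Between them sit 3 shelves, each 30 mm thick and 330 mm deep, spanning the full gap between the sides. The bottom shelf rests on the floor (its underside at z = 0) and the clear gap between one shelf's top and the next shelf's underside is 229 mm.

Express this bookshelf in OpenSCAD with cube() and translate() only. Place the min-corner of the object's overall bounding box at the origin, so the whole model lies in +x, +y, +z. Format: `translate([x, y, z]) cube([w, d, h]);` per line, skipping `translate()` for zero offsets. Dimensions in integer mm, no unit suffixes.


cube([35, 330, 681]);
translate([540, 0, 0]) cube([35, 330, 681]);
translate([35, 0, 0]) cube([505, 330, 30]);
translate([35, 0, 259]) cube([505, 330, 30]);
translate([35, 0, 518]) cube([505, 330, 30]);


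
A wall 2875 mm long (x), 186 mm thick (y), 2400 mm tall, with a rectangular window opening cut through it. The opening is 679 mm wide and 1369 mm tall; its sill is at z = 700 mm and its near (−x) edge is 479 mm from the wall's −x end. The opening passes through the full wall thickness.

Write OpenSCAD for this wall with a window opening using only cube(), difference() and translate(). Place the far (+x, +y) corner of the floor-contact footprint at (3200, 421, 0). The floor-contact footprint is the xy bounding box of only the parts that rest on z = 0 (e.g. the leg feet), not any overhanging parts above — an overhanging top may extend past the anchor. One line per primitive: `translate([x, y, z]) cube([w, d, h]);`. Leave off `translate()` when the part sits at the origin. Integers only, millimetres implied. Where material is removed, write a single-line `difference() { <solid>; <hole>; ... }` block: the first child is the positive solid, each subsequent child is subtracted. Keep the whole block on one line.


difference() { translate([325, 235, 0]) cube([2875, 186, 2400]); translate([804, 235, 700]) cube([679, 186, 1369]); }


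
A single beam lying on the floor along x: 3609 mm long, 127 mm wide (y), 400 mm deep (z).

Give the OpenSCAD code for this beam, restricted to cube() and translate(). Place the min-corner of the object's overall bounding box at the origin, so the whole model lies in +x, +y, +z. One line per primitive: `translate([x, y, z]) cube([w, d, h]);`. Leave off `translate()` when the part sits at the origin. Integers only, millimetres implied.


cube([3609, 127, 400]);
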